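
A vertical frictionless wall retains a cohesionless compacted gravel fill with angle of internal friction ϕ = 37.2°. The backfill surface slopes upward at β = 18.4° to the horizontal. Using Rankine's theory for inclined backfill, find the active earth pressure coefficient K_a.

0.281

K_a = cos β · (cos β − √(cos²β − cos²φ)) / (cos β + √(cos²β − cos²φ)).
cos β = 0.9489, cos φ = 0.7965, √(cos²β − cos²φ) = 0.5157.
K_a = 0.9489 × (0.9489 − 0.5157)/(0.9489 + 0.5157) = 0.2807.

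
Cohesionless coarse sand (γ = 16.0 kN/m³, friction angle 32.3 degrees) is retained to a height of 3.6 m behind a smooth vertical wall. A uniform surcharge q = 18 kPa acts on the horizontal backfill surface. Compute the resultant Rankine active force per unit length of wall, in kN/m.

K_a = tan²(45° − φ/2) = 0.3035.
Soil triangle: ½ K_a γ H² = 0.5×0.3035×16.0×3.6² = 31.46 kN/m.
Surcharge rectangle: K_a q H = 0.3035×18×3.6 = 19.67 kN/m.
Total = 31.46 + 19.67 = 51.13 kN/m.

51.1 kN/m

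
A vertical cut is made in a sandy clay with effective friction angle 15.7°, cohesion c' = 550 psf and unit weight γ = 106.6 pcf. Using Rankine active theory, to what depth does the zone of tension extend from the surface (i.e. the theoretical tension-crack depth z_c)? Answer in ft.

13.6 ft

K_a = tan²(45° − 15.7°/2) = 0.5741; √K_a = 0.7577.
The active pressure is zero where K_a γ z = 2c√K_a, so z_c = 2c/(γ√K_a) = 2×550/(106.6×0.7577) = 13.62 ft.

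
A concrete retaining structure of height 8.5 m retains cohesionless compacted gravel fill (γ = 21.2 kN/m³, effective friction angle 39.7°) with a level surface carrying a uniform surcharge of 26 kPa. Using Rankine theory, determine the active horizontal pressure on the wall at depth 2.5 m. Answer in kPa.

K_a = (1 − sin φ)/(1 + sin φ) = 0.2204.
σ_v = γz + q = 21.2 × 2.5 + 26 = 79.00 kPa.
σ_h = K_a σ_v = 0.2204 × 79.00 = 17.41 kPa.

17.4 kPa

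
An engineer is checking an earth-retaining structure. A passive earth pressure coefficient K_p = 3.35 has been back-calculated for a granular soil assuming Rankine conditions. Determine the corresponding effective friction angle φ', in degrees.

32.7°

K_p = (1+sin φ)/(1−sin φ) ⇒ sin φ = (K_p − 1)/(K_p + 1) = 0.5402.
φ = arcsin(0.5402) = 32.70°.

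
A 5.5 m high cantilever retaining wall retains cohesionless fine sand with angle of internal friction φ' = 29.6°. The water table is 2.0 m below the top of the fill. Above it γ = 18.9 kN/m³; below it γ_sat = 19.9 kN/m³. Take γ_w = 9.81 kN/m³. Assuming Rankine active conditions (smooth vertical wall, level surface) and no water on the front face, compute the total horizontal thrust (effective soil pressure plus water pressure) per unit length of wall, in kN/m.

K_a = tan²(45° − φ/2) = 0.3387.
γ' = 19.9 − 9.81 = 10.09 kN/m³. Depth below WT = 3.5 m.
σ'_h at WT = K_a γ d_w = 12.80 kPa; at base = 12.80 + K_a γ' × 3.5 = 24.77 kPa.
P₁ (0–2.0 m) = ½×12.80×2.0 = 12.80. P₂ (2.0–5.5 m) = ½(12.80+24.77)×3.5 = 65.75.
P_w = ½ γ_w h₂² = 0.5×9.81×3.5² = 60.09. Total = 12.80+65.75+60.09 = 138.6 kN/m.

139 kN/m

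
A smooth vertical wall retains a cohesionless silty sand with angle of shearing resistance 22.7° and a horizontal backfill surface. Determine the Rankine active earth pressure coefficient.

K_a = tan²(45° − φ/2) = tan²(33.65°) = 0.4431.

0.443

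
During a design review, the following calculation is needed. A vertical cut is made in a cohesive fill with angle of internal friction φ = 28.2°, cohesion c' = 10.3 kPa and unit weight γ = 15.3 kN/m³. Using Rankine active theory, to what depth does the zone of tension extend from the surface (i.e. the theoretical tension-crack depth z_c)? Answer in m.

K_a = tan²(45° − 28.2°/2) = 0.3582; √K_a = 0.5985.
The active pressure is zero where K_a γ z = 2c√K_a, so z_c = 2c/(γ√K_a) = 2×10.3/(15.3×0.5985) = 2.250 m.

2.25 m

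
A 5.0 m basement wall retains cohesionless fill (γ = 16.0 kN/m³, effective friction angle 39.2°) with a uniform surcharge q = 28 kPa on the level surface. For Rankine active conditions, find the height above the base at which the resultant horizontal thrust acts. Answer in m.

K_a = 0.2255.
Triangular part P₁ = ½K_aγH² = 45.09 at H/3 = 1.667 m; rectangular part P₂ = K_a q H = 31.57 at H/2 = 2.500 m.
ȳ = (P₁·1.667 + P₂·2.500)/(P₁+P₂) = 2.010 m.

2.01 m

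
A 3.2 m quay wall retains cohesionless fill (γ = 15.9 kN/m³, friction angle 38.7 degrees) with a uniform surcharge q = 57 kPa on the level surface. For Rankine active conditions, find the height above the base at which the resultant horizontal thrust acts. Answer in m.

K_a = 0.2306.
Triangular part P₁ = ½K_aγH² = 18.77 at H/3 = 1.067 m; rectangular part P₂ = K_a q H = 42.06 at H/2 = 1.600 m.
ȳ = (P₁·1.067 + P₂·1.600)/(P₁+P₂) = 1.435 m.

1.44 m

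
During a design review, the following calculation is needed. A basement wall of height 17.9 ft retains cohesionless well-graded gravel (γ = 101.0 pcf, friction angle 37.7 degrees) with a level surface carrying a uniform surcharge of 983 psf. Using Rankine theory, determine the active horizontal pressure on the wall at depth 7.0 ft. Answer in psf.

K_a = (1 − sin φ)/(1 + sin φ) = 0.2411.
σ_v = γz + q = 101.0 × 7.0 + 983 = 1690 psf.
σ_h = K_a σ_v = 0.2411 × 1690 = 407.4 psf.

407 psf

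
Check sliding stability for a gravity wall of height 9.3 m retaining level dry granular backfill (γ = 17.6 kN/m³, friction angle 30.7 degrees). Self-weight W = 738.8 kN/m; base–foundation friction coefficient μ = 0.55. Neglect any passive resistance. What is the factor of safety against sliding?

K_a = tan²(45° − 30.7°/2) = 0.3240.
P_a = ½K_aγH² = 0.5×0.3240×17.6×9.3² = 246.6 kN/m, acting at H/3 = 3.100 m above the base.
FS_sliding = μW / P_a = 0.55×738.8 / 246.6 = 1.648.

1.65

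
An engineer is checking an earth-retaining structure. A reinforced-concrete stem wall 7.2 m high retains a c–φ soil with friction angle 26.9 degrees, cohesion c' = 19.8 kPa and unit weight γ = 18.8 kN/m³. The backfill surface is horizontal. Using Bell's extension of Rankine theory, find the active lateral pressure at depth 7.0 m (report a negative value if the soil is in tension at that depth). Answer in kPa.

K_a = (1 − sin φ)/(1 + sin φ) = 0.3770.
σ_a = K_a γ z − 2c√K_a = 0.3770×18.8×7.0 − 2×19.8×0.6140 = 25.30 kPa.

25.3 kPa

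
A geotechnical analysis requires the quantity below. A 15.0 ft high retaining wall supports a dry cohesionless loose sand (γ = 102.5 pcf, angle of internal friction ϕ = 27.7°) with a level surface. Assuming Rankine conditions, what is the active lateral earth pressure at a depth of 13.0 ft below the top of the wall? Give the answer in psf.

K_a = (1 − sin φ)/(1 + sin φ) = 0.3653.
σ_h = K_a γ z = 0.3653 × 102.5 × 13.0 = 486.8 psf.

487 psf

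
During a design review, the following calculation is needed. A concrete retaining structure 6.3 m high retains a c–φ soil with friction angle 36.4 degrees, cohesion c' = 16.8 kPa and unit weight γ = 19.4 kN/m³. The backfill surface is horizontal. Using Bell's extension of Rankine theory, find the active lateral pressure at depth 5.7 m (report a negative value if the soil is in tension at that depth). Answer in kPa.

11.2 kPa

K_a = (1 − sin φ)/(1 + sin φ) = 0.2552.
σ_a = K_a γ z − 2c√K_a = 0.2552×19.4×5.7 − 2×16.8×0.5051 = 11.24 kPa.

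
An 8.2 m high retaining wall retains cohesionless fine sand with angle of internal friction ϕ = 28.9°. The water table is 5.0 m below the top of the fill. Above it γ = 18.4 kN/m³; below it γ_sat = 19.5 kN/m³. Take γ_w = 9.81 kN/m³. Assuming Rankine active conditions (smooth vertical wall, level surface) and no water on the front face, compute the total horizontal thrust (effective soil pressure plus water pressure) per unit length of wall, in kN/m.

K_a = tan²(45° − φ/2) = 0.3484.
γ' = 19.5 − 9.81 = 9.690 kN/m³. Depth below WT = 3.2 m.
σ'_h at WT = K_a γ d_w = 32.05 kPa; at base = 32.05 + K_a γ' × 3.2 = 42.85 kPa.
P₁ (0–5.0 m) = ½×32.05×5.0 = 80.12. P₂ (5.0–8.2 m) = ½(32.05+42.85)×3.2 = 119.8.
P_w = ½ γ_w h₂² = 0.5×9.81×3.2² = 50.23. Total = 80.12+119.8+50.23 = 250.2 kN/m.

250 kN/m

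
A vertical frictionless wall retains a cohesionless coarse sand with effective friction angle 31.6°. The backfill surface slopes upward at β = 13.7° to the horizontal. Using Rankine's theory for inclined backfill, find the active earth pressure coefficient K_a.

K_a = cos β · (cos β − √(cos²β − cos²φ)) / (cos β + √(cos²β − cos²φ)).
cos β = 0.9715, cos φ = 0.8517, √(cos²β − cos²φ) = 0.4674.
K_a = 0.9715 × (0.9715 − 0.4674)/(0.9715 + 0.4674) = 0.3404.

0.340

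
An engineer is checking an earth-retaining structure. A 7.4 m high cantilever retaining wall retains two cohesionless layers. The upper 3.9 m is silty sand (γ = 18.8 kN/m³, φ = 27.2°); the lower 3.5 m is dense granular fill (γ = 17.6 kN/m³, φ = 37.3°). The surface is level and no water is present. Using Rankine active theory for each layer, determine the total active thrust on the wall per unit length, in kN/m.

143 kN/m

K_a1 = tan²(45°−27.2°/2) = 0.3726; K_a2 = tan²(45°−37.3°/2) = 0.2453.
Layer 1: σ at base = K_a1 γ₁ h₁ = 27.32 kPa; P₁ = ½×27.32×3.9 = 53.27.
Layer 2: σ_v at top = γ₁h₁ = 73.32; σ_h top = K_a2×73.32 = 17.99; σ_h base = K_a2×(73.32+17.6×3.5) = 33.10.
P₂ = ½(17.99+33.10)×3.5 = 89.41. Total P_a = 53.27+89.41 = 142.7 kN/m.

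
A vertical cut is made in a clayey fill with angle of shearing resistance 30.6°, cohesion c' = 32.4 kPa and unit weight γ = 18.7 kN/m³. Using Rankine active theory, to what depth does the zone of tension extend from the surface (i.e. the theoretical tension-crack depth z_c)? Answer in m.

K_a = tan²(45° − 30.6°/2) = 0.3253; √K_a = 0.5704.
The active pressure is zero where K_a γ z = 2c√K_a, so z_c = 2c/(γ√K_a) = 2×32.4/(18.7×0.5704) = 6.075 m.

6.08 m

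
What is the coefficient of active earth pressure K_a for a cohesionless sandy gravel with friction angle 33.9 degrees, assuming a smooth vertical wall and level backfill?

K_a = tan²(45° − φ/2) = tan²(28.05°) = 0.2839.

0.284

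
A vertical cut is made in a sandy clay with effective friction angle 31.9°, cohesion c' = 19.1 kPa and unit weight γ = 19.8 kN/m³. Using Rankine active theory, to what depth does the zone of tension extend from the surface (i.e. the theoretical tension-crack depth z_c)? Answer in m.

3.47 m

K_a = tan²(45° − 31.9°/2) = 0.3085; √K_a = 0.5555.
The active pressure is zero where K_a γ z = 2c√K_a, so z_c = 2c/(γ√K_a) = 2×19.1/(19.8×0.5555) = 3.473 m.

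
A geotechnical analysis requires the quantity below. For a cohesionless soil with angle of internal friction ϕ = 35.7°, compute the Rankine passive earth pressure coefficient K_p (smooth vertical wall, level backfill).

3.80

K_p = (1 + sin φ)/(1 − sin φ) = tan²(45° + 35.7°/2) = 3.802.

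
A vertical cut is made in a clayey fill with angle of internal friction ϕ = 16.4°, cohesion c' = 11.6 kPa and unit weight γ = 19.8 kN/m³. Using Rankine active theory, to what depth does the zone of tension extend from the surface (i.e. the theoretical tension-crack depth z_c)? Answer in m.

1.57 m

K_a = tan²(45° − 16.4°/2) = 0.5596; √K_a = 0.7481.
The active pressure is zero where K_a γ z = 2c√K_a, so z_c = 2c/(γ√K_a) = 2×11.6/(19.8×0.7481) = 1.566 m.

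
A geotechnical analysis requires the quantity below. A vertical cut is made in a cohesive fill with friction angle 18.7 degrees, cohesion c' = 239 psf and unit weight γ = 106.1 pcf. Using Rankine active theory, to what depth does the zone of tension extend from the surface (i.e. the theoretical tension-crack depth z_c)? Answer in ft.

6.28 ft

K_a = tan²(45° − 18.7°/2) = 0.5144; √K_a = 0.7173.
The active pressure is zero where K_a γ z = 2c√K_a, so z_c = 2c/(γ√K_a) = 2×239/(106.1×0.7173) = 6.281 ft.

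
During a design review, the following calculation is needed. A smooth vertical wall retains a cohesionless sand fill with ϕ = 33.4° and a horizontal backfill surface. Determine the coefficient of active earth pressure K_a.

K_a = (1 − sin φ)/(1 + sin φ) = (1 − sin 33.4°)/(1 + sin 33.4°) = 0.2899.

0.290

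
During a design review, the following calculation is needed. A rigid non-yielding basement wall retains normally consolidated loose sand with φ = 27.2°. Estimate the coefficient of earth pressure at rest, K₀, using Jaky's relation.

K₀ = 1 − sin φ' = 1 − sin 27.2° = 0.5429.

0.543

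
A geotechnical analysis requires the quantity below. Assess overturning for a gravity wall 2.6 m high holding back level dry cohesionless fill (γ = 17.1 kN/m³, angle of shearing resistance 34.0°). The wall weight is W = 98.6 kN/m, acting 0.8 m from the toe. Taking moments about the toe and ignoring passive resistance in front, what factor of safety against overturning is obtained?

5.57

K_a = tan²(45° − 34.0°/2) = 0.2827.
P_a = ½K_aγH² = 0.5×0.2827×17.1×2.6² = 16.34 kN/m, acting at H/3 = 0.8667 m above the base.
Overturning moment M_o = P_a × H/3 = 16.34 × 0.8667 = 14.16.
Resisting moment M_r = W × 0.8 = 98.6 × 0.8 = 78.88.
FS_overturning = M_r/M_o = 78.88/14.16 = 5.570.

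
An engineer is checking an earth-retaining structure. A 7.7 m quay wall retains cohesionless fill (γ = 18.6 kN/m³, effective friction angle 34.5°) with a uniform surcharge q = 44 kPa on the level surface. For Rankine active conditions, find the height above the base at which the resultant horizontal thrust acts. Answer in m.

3.06 m

K_a = 0.2768.
Triangular part P₁ = ½K_aγH² = 152.6 at H/3 = 2.567 m; rectangular part P₂ = K_a q H = 93.78 at H/2 = 3.850 m.
ȳ = (P₁·2.567 + P₂·3.850)/(P₁+P₂) = 3.055 m.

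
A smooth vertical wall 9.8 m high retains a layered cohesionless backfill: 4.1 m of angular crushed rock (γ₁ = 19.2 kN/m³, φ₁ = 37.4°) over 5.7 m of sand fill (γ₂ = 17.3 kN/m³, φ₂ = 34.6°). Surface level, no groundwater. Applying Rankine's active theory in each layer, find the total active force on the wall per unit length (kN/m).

241 kN/m

K_a1 = tan²(45°−37.4°/2) = 0.2443; K_a2 = tan²(45°−34.6°/2) = 0.2756.
Layer 1: σ at base = K_a1 γ₁ h₁ = 19.23 kPa; P₁ = ½×19.23×4.1 = 39.42.
Layer 2: σ_v at top = γ₁h₁ = 78.72; σ_h top = K_a2×78.72 = 21.70; σ_h base = K_a2×(78.72+17.3×5.7) = 48.88.
P₂ = ½(21.70+48.88)×5.7 = 201.1. Total P_a = 39.42+201.1 = 240.6 kN/m.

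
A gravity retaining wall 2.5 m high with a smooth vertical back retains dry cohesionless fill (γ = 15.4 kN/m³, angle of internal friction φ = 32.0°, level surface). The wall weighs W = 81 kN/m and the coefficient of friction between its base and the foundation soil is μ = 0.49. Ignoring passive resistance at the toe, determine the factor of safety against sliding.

K_a = tan²(45° − 32.0°/2) = 0.3073.
P_a = ½K_aγH² = 0.5×0.3073×15.4×2.5² = 14.79 kN/m, acting at H/3 = 0.8333 m above the base.
FS_sliding = μW / P_a = 0.49×81 / 14.79 = 2.684.

2.68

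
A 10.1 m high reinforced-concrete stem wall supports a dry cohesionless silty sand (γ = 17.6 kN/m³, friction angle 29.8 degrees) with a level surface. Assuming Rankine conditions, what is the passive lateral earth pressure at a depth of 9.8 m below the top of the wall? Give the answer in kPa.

513 kPa

K_p = (1 + sin φ)/(1 − sin φ) = 2.976.
σ_h = K_p γ z = 2.976 × 17.6 × 9.8 = 513.3 kPa.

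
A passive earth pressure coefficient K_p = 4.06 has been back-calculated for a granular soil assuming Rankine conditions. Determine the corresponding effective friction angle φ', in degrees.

K_p = (1+sin φ)/(1−sin φ) ⇒ sin φ = (K_p − 1)/(K_p + 1) = 0.6047.
φ = arcsin(0.6047) = 37.21°.

37.2°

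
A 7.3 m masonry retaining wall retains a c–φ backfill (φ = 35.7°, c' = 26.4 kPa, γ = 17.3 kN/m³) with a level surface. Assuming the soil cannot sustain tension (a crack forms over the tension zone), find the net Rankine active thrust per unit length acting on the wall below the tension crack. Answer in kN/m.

4.14 kN/m

K_a = 0.2630; √K_a = 0.5128.
Tension-crack depth z_c = 2c/(γ√K_a) = 2×26.4/(17.3×0.5128) = 5.951 m.
σ_a at base = K_a γ H − 2c√K_a = 0.2630×17.3×7.3 − 2×26.4×0.5128 = 6.136 kPa.
P_a = ½ × 6.136 × (H − z_c) = 0.5×6.136×1.349 = 4.138 kN/m.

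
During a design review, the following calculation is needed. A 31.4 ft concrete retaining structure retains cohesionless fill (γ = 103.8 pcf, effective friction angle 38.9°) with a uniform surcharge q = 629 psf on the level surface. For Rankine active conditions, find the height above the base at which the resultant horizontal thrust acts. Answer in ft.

K_a = 0.2285.
Triangular part P₁ = ½K_aγH² = 11690 at H/3 = 10.47 ft; rectangular part P₂ = K_a q H = 4514 at H/2 = 15.70 ft.
ȳ = (P₁·10.47 + P₂·15.70)/(P₁+P₂) = 11.92 ft.

11.9 ft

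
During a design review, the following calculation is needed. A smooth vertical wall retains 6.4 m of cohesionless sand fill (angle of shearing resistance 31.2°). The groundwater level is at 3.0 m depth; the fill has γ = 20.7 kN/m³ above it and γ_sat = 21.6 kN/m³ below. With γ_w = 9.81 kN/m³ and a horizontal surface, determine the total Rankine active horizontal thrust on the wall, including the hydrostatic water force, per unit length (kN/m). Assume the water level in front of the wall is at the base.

175 kN/m

K_a = tan²(45° − φ/2) = 0.3175.
γ' = 21.6 − 9.81 = 11.79 kN/m³. Depth below WT = 3.4 m.
σ'_h at WT = K_a γ d_w = 19.72 kPa; at base = 19.72 + K_a γ' × 3.4 = 32.44 kPa.
P₁ (0–3.0 m) = ½×19.72×3.0 = 29.58. P₂ (3.0–6.4 m) = ½(19.72+32.44)×3.4 = 88.67.
P_w = ½ γ_w h₂² = 0.5×9.81×3.4² = 56.70. Total = 29.58+88.67+56.70 = 175.0 kN/m.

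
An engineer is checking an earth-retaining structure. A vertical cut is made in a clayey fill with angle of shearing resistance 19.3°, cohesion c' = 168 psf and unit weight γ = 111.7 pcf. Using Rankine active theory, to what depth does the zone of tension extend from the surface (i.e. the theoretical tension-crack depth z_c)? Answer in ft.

K_a = tan²(45° − 19.3°/2) = 0.5032; √K_a = 0.7094.
The active pressure is zero where K_a γ z = 2c√K_a, so z_c = 2c/(γ√K_a) = 2×168/(111.7×0.7094) = 4.241 ft.

4.24 ft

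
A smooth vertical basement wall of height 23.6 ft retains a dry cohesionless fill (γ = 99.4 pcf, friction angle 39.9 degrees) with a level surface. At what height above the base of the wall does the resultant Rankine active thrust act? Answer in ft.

7.87 ft

K_a = 0.2184.
The pressure distribution is triangular, so the resultant acts at H/3 above the base = 23.6/3 = 7.867 ft.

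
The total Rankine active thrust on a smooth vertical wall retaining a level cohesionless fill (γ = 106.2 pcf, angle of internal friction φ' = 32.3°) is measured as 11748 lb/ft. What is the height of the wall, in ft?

27.0 ft

K_a = 0.3035. P_a = ½ K_a γ H² ⇒ H = √(2P_a/(K_a γ)).
H = √(2×11748/(0.3035×106.2)) = 27.00 ft.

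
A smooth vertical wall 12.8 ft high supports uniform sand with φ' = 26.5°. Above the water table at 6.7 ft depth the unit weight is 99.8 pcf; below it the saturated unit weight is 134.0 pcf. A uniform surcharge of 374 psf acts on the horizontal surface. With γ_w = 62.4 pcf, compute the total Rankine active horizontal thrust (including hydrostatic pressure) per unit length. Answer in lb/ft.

K_a = tan²(45° − φ/2) = 0.3829.
γ' = 134.0 − 62.4 = 71.60 pcf. h₂ = H − d_w = 6.1 ft.
σ'_h: at surface K_a·q = 143.2; at WT K_a(q+γd_w) = 399.3; at base K_a(q+γd_w+γ'h₂) = 566.5 psf.
P₁ = ½(143.2+399.3)×6.7 = 1817; P₂ = ½(399.3+566.5)×6.1 = 2946; P_w = ½γ_w h₂² = 1161.
Total = 1817+2946+1161 = 5924 lb/ft.

5920 lb/ft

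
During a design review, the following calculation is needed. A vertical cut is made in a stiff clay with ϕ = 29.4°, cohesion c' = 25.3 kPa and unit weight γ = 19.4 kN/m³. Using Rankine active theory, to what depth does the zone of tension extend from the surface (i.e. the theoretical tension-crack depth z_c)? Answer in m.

4.46 m

K_a = tan²(45° − 29.4°/2) = 0.3415; √K_a = 0.5844.
The active pressure is zero where K_a γ z = 2c√K_a, so z_c = 2c/(γ√K_a) = 2×25.3/(19.4×0.5844) = 4.463 m.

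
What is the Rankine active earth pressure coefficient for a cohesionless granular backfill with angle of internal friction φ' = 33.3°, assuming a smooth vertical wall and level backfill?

0.291

K_a = tan²(45° − φ/2) = tan²(28.35°) = 0.2911.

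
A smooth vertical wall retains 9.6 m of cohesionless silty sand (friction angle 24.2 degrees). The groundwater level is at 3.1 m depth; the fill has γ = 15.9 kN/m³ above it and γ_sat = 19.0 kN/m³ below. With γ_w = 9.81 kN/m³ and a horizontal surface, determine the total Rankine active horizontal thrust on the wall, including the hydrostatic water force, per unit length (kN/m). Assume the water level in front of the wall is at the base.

455 kN/m

K_a = tan²(45° − φ/2) = 0.4185.
γ' = 19.0 − 9.81 = 9.190 kN/m³. Depth below WT = 6.5 m.
σ'_h at WT = K_a γ d_w = 20.63 kPa; at base = 20.63 + K_a γ' × 6.5 = 45.63 kPa.
P₁ (0–3.1 m) = ½×20.63×3.1 = 31.97. P₂ (3.1–9.6 m) = ½(20.63+45.63)×6.5 = 215.3.
P_w = ½ γ_w h₂² = 0.5×9.81×6.5² = 207.2. Total = 31.97+215.3+207.2 = 454.5 kN/m.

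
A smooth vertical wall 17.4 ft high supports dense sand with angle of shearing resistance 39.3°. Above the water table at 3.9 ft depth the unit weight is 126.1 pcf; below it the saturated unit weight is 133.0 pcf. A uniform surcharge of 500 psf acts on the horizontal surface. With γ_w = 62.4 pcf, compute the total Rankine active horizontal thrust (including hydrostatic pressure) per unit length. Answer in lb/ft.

K_a = tan²(45° − φ/2) = 0.2245.
γ' = 133.0 − 62.4 = 70.60 pcf. h₂ = H − d_w = 13.5 ft.
σ'_h: at surface K_a·q = 112.2; at WT K_a(q+γd_w) = 222.6; at base K_a(q+γd_w+γ'h₂) = 436.5 psf.
P₁ = ½(112.2+222.6)×3.9 = 652.9; P₂ = ½(222.6+436.5)×13.5 = 4449; P_w = ½γ_w h₂² = 5686.
Total = 652.9+4449+5686 = 10790 lb/ft.

10800 lb/ft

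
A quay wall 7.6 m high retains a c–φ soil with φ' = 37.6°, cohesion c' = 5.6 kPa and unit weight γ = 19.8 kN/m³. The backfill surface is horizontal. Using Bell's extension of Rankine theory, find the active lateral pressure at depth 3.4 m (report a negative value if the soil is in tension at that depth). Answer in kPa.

10.8 kPa

K_a = (1 − sin φ)/(1 + sin φ) = 0.2421.
σ_a = K_a γ z − 2c√K_a = 0.2421×19.8×3.4 − 2×5.6×0.4921 = 10.79 kPa.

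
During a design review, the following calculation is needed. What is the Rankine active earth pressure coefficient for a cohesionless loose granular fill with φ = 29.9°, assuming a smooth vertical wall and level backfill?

0.335

K_a = tan²(45° − φ/2) = tan²(30.05°) = 0.3347.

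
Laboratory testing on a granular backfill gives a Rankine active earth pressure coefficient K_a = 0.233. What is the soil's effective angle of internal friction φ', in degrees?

38.5°

K_a = tan²(45° − φ/2) ⇒ 45° − φ/2 = arctan(√0.233) = 25.77°.
φ = 2(45° − 25.77°) = 38.47°.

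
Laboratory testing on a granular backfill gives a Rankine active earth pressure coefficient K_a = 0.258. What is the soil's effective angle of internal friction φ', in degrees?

36.1°

K_a = tan²(45° − φ/2) ⇒ 45° − φ/2 = arctan(√0.258) = 26.93°.
φ = 2(45° − 26.93°) = 36.14°.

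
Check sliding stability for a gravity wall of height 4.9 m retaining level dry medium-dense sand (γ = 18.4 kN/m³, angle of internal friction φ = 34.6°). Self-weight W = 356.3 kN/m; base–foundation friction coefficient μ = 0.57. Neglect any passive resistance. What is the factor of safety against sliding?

3.34

K_a = tan²(45° − 34.6°/2) = 0.2756.
P_a = ½K_aγH² = 0.5×0.2756×18.4×4.9² = 60.89 kN/m, acting at H/3 = 1.633 m above the base.
FS_sliding = μW / P_a = 0.57×356.3 / 60.89 = 3.336.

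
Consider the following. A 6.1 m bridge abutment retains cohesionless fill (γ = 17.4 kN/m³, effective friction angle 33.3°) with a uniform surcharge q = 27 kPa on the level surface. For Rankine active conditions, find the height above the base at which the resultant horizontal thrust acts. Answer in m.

K_a = 0.2911.
Triangular part P₁ = ½K_aγH² = 94.25 at H/3 = 2.033 m; rectangular part P₂ = K_a q H = 47.95 at H/2 = 3.050 m.
ȳ = (P₁·2.033 + P₂·3.050)/(P₁+P₂) = 2.376 m.

2.38 m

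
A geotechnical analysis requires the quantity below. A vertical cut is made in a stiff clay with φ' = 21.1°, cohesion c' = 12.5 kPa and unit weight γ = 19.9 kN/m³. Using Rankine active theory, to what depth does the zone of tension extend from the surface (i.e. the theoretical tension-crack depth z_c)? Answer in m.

K_a = tan²(45° − 21.1°/2) = 0.4706; √K_a = 0.6860.
The active pressure is zero where K_a γ z = 2c√K_a, so z_c = 2c/(γ√K_a) = 2×12.5/(19.9×0.6860) = 1.831 m.

1.83 m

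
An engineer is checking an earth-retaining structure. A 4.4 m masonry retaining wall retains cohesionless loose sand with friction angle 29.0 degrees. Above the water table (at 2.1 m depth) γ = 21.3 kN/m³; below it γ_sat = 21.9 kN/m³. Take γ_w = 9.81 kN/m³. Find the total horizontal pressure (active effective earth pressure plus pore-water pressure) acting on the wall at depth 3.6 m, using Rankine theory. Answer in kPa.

36.5 kPa

K_a = (1 − sin φ)/(1 + sin φ) = 0.3470.
γ' = 21.9 − 9.81 = 12.09 kN/m³.
Effective vertical stress at 3.6 m: σ'_v = 21.3×2.1 + 12.09×1.50 = 62.87 kPa.
σ'_h = K_a σ'_v = 0.3470 × 62.87 = 21.81 kPa; u = γ_w × 1.50 = 14.71 kPa.
Total σ_h = 21.81 + 14.71 = 36.53 kPa.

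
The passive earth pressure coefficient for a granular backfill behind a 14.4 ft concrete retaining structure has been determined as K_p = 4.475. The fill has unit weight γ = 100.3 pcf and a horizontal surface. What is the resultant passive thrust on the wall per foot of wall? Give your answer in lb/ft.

P = ½ K_p γ H² = 0.5 × 4.475 × 100.3 × 14.4² = 46540 lb/ft.

46500 lb/ft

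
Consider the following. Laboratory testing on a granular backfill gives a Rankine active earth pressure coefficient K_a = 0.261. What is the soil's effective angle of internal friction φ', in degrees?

K_a = tan²(45° − φ/2) ⇒ 45° − φ/2 = arctan(√0.261) = 27.06°.
φ = 2(45° − 27.06°) = 35.88°.

35.9°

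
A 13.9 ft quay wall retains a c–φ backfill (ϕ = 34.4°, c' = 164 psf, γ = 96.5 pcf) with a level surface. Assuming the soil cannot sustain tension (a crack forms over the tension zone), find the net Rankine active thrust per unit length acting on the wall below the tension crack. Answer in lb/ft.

745 lb/ft

K_a = 0.2780; √K_a = 0.5272.
Tension-crack depth z_c = 2c/(γ√K_a) = 2×164/(96.5×0.5272) = 6.447 ft.
σ_a at base = K_a γ H − 2c√K_a = 0.2780×96.5×13.9 − 2×164×0.5272 = 199.9 psf.
P_a = ½ × 199.9 × (H − z_c) = 0.5×199.9×7.453 = 745.1 lb/ft.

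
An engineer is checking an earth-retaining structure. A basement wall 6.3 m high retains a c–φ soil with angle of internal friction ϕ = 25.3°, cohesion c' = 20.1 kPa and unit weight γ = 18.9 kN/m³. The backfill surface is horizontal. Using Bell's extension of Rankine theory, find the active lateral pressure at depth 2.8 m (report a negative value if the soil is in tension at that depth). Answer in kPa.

K_a = (1 − sin φ)/(1 + sin φ) = 0.4012.
σ_a = K_a γ z − 2c√K_a = 0.4012×18.9×2.8 − 2×20.1×0.6334 = -4.232 kPa.

-4.23 kPa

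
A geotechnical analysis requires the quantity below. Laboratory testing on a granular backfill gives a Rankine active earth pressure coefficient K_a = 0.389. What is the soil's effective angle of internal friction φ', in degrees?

K_a = tan²(45° − φ/2) ⇒ 45° − φ/2 = arctan(√0.389) = 31.95°.
φ = 2(45° − 31.95°) = 26.10°.

26.1°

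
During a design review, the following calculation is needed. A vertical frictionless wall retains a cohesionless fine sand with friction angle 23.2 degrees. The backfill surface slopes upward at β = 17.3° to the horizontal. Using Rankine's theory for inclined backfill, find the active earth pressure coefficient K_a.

K_a = cos β · (cos β − √(cos²β − cos²φ)) / (cos β + √(cos²β − cos²φ)).
cos β = 0.9548, cos φ = 0.9191, √(cos²β − cos²φ) = 0.2584.
K_a = 0.9548 × (0.9548 − 0.2584)/(0.9548 + 0.2584) = 0.5481.

0.548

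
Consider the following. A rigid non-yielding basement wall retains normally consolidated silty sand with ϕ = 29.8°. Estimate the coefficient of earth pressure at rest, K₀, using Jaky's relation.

K₀ = 1 − sin φ' = 1 − sin 29.8° = 0.5030.

0.503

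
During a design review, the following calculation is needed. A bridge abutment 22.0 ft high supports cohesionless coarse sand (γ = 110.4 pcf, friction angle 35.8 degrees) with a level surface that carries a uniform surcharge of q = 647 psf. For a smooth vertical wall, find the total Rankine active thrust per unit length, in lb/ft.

10700 lb/ft

K_a = tan²(45° − φ/2) = 0.2619.
Soil triangle: ½ K_a γ H² = 0.5×0.2619×110.4×22.0² = 6996 lb/ft.
Surcharge rectangle: K_a q H = 0.2619×647×22.0 = 3727 lb/ft.
Total = 6996 + 3727 = 10720 lb/ft.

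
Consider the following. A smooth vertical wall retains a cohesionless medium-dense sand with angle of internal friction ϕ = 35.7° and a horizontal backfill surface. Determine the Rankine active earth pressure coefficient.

K_a = tan²(45° − φ/2) = tan²(27.15°) = 0.2630.

0.263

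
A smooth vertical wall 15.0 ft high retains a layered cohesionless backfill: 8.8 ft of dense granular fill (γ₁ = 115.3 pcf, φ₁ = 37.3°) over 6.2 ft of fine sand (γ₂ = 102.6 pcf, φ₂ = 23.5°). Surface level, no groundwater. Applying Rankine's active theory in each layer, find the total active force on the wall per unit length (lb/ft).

K_a1 = tan²(45°−37.3°/2) = 0.2453; K_a2 = tan²(45°−23.5°/2) = 0.4298.
Layer 1: σ at base = K_a1 γ₁ h₁ = 248.9 psf; P₁ = ½×248.9×8.8 = 1095.
Layer 2: σ_v at top = γ₁h₁ = 1015; σ_h top = K_a2×1015 = 436.1; σ_h base = K_a2×(1015+102.6×6.2) = 709.6.
P₂ = ½(436.1+709.6)×6.2 = 3552. Total P_a = 1095+3552 = 4647 lb/ft.

4650 lb/ft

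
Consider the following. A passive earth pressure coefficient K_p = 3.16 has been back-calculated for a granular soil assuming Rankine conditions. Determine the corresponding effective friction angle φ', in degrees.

K_p = (1+sin φ)/(1−sin φ) ⇒ sin φ = (K_p − 1)/(K_p + 1) = 0.5192.
φ = arcsin(0.5192) = 31.28°.

31.3°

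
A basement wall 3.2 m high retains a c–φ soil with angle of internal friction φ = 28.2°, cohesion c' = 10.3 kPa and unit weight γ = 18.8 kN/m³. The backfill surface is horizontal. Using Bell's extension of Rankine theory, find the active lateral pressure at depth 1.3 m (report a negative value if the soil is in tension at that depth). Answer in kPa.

K_a = (1 − sin φ)/(1 + sin φ) = 0.3582.
σ_a = K_a γ z − 2c√K_a = 0.3582×18.8×1.3 − 2×10.3×0.5985 = -3.575 kPa.

-3.57 kPa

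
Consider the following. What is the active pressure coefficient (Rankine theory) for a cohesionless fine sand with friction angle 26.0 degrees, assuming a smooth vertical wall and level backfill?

0.390

K_a = tan²(45° − φ/2) = tan²(32.00°) = 0.3905.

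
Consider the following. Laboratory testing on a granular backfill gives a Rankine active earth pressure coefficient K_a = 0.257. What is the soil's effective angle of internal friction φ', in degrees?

K_a = tan²(45° − φ/2) ⇒ 45° − φ/2 = arctan(√0.257) = 26.88°.
φ = 2(45° − 26.88°) = 36.23°.

36.2°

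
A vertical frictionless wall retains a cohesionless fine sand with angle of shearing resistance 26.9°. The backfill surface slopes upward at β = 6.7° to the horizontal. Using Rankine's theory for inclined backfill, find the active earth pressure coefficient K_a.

K_a = cos β · (cos β − √(cos²β − cos²φ)) / (cos β + √(cos²β − cos²φ)).
cos β = 0.9932, cos φ = 0.8918, √(cos²β − cos²φ) = 0.4371.
K_a = 0.9932 × (0.9932 − 0.4371)/(0.9932 + 0.4371) = 0.3861.

0.386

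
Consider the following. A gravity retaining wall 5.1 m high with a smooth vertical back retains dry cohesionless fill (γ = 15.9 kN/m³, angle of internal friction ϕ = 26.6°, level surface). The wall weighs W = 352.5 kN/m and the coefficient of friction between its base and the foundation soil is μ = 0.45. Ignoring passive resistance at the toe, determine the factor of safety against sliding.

2.01

K_a = tan²(45° − 26.6°/2) = 0.3814.
P_a = ½K_aγH² = 0.5×0.3814×15.9×5.1² = 78.88 kN/m, acting at H/3 = 1.700 m above the base.
FS_sliding = μW / P_a = 0.45×352.5 / 78.88 = 2.011.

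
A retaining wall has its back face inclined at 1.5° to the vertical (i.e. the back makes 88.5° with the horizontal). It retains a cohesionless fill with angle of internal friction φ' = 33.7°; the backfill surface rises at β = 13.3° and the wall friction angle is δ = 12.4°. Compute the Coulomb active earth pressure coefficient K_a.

K_a = sin²(α+φ) / [sin²α · sin(α−δ) · (1 + √{sin(φ+δ)sin(φ−β) / (sin(α−δ)sin(α+β))})²].
With α = 88.5°, φ = 33.7°, δ = 12.4°, β = 13.3°: K_a = 0.3220.

0.322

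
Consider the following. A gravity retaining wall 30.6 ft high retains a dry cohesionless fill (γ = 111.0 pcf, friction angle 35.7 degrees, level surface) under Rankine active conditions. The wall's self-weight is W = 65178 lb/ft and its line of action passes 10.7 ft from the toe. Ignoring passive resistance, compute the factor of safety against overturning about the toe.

K_a = tan²(45° − 35.7°/2) = 0.2630.
P_a = ½K_aγH² = 0.5×0.2630×111.0×30.6² = 13670 lb/ft, acting at H/3 = 10.20 ft above the base.
Overturning moment M_o = P_a × H/3 = 13670 × 10.20 = 139400.
Resisting moment M_r = W × 10.7 = 65178 × 10.7 = 697400.
FS_overturning = M_r/M_o = 697400/139400 = 5.003.

5.00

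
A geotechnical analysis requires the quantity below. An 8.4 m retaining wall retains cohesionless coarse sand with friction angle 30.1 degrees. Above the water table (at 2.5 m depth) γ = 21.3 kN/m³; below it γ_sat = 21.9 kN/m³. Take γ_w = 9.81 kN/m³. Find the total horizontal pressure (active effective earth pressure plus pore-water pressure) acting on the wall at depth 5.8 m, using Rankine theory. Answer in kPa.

K_a = (1 − sin φ)/(1 + sin φ) = 0.3320.
γ' = 21.9 − 9.81 = 12.09 kN/m³.
Effective vertical stress at 5.8 m: σ'_v = 21.3×2.5 + 12.09×3.30 = 93.15 kPa.
σ'_h = K_a σ'_v = 0.3320 × 93.15 = 30.92 kPa; u = γ_w × 3.30 = 32.37 kPa.
Total σ_h = 30.92 + 32.37 = 63.30 kPa.

63.3 kPa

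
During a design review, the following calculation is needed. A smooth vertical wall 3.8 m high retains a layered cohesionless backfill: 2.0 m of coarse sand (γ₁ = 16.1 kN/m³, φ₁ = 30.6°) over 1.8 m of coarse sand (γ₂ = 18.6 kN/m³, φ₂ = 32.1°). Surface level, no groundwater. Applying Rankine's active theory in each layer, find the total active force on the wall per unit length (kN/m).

K_a1 = tan²(45°−30.6°/2) = 0.3253; K_a2 = tan²(45°−32.1°/2) = 0.3060.
Layer 1: σ at base = K_a1 γ₁ h₁ = 10.48 kPa; P₁ = ½×10.48×2.0 = 10.48.
Layer 2: σ_v at top = γ₁h₁ = 32.20; σ_h top = K_a2×32.20 = 9.853; σ_h base = K_a2×(32.20+18.6×1.8) = 20.10.
P₂ = ½(9.853+20.10)×1.8 = 26.96. Total P_a = 10.48+26.96 = 37.43 kN/m.

37.4 kN/m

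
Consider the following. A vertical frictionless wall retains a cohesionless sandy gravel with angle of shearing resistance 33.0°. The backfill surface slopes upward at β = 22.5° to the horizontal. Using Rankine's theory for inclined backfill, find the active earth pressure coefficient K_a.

K_a = cos β · (cos β − √(cos²β − cos²φ)) / (cos β + √(cos²β − cos²φ)).
cos β = 0.9239, cos φ = 0.8387, √(cos²β − cos²φ) = 0.3875.
K_a = 0.9239 × (0.9239 − 0.3875)/(0.9239 + 0.3875) = 0.3778.

0.378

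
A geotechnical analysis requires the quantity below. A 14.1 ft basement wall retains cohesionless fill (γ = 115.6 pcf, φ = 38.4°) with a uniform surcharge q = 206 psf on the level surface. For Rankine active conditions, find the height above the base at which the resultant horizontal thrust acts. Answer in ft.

5.17 ft

K_a = 0.2337.
Triangular part P₁ = ½K_aγH² = 2685 at H/3 = 4.700 ft; rectangular part P₂ = K_a q H = 678.8 at H/2 = 7.050 ft.
ȳ = (P₁·4.700 + P₂·7.050)/(P₁+P₂) = 5.174 ft.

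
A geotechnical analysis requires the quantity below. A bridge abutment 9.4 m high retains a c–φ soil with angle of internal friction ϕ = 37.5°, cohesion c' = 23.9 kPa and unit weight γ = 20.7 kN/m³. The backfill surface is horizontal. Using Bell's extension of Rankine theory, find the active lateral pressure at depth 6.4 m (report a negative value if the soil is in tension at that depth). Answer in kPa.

8.65 kPa

K_a = (1 − sin φ)/(1 + sin φ) = 0.2432.
σ_a = K_a γ z − 2c√K_a = 0.2432×20.7×6.4 − 2×23.9×0.4931 = 8.646 kPa.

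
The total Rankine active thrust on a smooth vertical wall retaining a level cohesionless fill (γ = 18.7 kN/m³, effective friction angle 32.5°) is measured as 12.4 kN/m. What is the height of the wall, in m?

K_a = 0.3010. P_a = ½ K_a γ H² ⇒ H = √(2P_a/(K_a γ)).
H = √(2×12.4/(0.3010×18.7)) = 2.099 m.

2.10 m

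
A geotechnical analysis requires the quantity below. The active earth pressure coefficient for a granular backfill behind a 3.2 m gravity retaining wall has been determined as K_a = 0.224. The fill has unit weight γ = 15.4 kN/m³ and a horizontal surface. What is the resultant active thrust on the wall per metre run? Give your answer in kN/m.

17.7 kN/m

P = ½ K_a γ H² = 0.5 × 0.224 × 15.4 × 3.2² = 17.66 kN/m.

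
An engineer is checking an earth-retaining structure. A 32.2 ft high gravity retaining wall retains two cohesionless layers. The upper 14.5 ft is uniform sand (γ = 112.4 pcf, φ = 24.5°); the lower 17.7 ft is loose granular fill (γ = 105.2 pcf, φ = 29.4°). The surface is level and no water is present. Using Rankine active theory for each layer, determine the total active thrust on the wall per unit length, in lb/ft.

K_a1 = tan²(45°−24.5°/2) = 0.4137; K_a2 = tan²(45°−29.4°/2) = 0.3415.
Layer 1: σ at base = K_a1 γ₁ h₁ = 674.3 psf; P₁ = ½×674.3×14.5 = 4889.
Layer 2: σ_v at top = γ₁h₁ = 1630; σ_h top = K_a2×1630 = 556.5; σ_h base = K_a2×(1630+105.2×17.7) = 1192.
P₂ = ½(556.5+1192)×17.7 = 15480. Total P_a = 4889+15480 = 20370 lb/ft.

20400 lb/ft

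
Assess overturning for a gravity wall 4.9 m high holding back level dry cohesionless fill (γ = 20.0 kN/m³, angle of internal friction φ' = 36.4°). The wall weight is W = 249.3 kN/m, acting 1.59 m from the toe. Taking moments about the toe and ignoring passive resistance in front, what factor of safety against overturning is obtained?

3.96

K_a = tan²(45° − 36.4°/2) = 0.2552.
P_a = ½K_aγH² = 0.5×0.2552×20.0×4.9² = 61.26 kN/m, acting at H/3 = 1.633 m above the base.
Overturning moment M_o = P_a × H/3 = 61.26 × 1.633 = 100.1.
Resisting moment M_r = W × 1.59 = 249.3 × 1.59 = 396.4.
FS_overturning = M_r/M_o = 396.4/100.1 = 3.961.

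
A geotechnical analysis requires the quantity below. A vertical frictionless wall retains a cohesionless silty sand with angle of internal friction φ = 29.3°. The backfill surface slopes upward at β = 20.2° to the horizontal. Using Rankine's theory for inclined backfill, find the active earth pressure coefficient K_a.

K_a = cos β · (cos β − √(cos²β − cos²φ)) / (cos β + √(cos²β − cos²φ)).
cos β = 0.9385, cos φ = 0.8721, √(cos²β − cos²φ) = 0.3468.
K_a = 0.9385 × (0.9385 − 0.3468)/(0.9385 + 0.3468) = 0.4321.

0.432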